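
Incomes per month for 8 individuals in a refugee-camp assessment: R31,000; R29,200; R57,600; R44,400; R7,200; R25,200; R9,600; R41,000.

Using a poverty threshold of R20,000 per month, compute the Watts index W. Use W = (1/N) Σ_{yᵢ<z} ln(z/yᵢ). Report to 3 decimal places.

Below the line: R7,200, R9,600 (q = 2 of N = 8).
ln(z/y) terms: ln(20000/7200) = 1.0217; ln(20000/9600) = 0.7340.
W = 1.755620 / 8 = 0.219.

0.219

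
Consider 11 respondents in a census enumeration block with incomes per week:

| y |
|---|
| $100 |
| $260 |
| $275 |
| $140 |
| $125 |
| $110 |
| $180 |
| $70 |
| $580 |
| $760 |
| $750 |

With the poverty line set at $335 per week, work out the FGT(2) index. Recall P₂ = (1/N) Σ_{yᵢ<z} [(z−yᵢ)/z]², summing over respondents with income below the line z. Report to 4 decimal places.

0.2361

Poor units: $70, $100, $110, $125, $140, $180, $260, $275 (q = 8 of N = 11).
Normalized shortfalls: (335−70)/335 = 0.7910; (335−100)/335 = 0.7015; (335−110)/335 = 0.6716; (335−125)/335 = 0.6269; (335−140)/335 = 0.5821; (335−180)/335 = 0.4627; (335−260)/335 = 0.2239; (335−275)/335 = 0.1791.
Squared: 0.6258; 0.4921; 0.4511; 0.3930; 0.3388; 0.2141; 0.0501; 0.0321.
Sum = 2.597015; P₂ = 2.597015 / 11 = 0.2361.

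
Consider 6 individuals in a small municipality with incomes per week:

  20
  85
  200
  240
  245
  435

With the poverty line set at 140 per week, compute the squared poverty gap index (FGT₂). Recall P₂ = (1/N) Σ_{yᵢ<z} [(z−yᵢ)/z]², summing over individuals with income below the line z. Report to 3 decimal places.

0.148

Below z: 20, 85 (q = 2 of N = 6).
Normalized shortfalls: (140−20)/140 = 0.8571; (140−85)/140 = 0.3929.
Squared: 0.7347; 0.1543.
Sum = 0.889031; P₂ = 0.889031 / 6 = 0.148.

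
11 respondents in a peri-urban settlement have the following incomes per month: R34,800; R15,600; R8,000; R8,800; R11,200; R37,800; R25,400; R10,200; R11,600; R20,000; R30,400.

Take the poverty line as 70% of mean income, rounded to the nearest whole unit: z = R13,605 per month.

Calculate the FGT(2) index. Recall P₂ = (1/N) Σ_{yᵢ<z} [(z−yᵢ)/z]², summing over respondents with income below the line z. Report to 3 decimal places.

Below the line: R8,000, R8,800, R10,200, R11,200, R11,600 (q = 5 of N = 11).
Shortfall ratios: (13605−8000)/13605 = 0.4120; (13605−8800)/13605 = 0.3532; (13605−10200)/13605 = 0.2503; (13605−11200)/13605 = 0.1768; (13605−11600)/13605 = 0.1474.
Squared: 0.1697; 0.1247; 0.0626; 0.0312; 0.0217.
Sum = 0.410069; P₂ = 0.410069 / 11 = 0.037.

0.037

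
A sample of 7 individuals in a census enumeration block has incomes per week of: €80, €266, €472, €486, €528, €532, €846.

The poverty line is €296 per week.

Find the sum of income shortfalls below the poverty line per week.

Below z: €80, €266 (q = 2 of N = 7).
Individual gaps: 296−80 = 216; 296−266 = 30.
Aggregate gap = €246.

€246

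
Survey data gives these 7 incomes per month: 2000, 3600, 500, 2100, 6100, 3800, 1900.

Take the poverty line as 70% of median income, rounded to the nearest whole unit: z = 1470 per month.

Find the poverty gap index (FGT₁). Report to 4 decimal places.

Below z: 500 (q = 1 of N = 7).
Shortfall ratios: (1470−500)/1470 = 0.6599.
Σ = 0.659864. Dividing by the full population N = 7 gives P₁ = 0.0943.

0.0943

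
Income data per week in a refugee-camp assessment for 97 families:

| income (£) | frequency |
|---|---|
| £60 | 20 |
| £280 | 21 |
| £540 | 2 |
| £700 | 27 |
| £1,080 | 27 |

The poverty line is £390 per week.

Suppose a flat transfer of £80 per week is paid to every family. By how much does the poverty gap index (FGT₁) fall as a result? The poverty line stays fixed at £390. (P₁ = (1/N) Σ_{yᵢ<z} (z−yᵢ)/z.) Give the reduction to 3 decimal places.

0.087

Before: below the line — 20×£60, 21×£280; poverty gap index (FGT₁) = 0.23553.
After the £80 transfer: below the line — 20×£140, 21×£360; poverty gap index (FGT₁) = 0.14882.
Reduction = 0.23553 − 0.14882 = 0.087.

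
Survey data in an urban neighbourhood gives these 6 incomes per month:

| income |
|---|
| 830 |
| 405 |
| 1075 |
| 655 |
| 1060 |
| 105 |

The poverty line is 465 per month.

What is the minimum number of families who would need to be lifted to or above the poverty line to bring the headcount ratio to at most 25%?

2 of the 6 families are poor, so H = 2/6 = 0.333.
A headcount ratio of at most 25% allows at most ⌊0.25 × 6⌋ = 1 poor families.
So at least 2 − 1 = 1 must be lifted.

1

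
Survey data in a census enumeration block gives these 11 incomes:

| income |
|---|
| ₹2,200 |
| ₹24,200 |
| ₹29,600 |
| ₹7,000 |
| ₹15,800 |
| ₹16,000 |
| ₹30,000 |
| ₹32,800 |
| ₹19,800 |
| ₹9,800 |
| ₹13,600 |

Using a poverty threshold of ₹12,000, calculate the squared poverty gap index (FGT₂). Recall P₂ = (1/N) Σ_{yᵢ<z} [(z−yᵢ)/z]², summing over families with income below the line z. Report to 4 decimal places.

Below z: ₹2,200, ₹7,000, ₹9,800 (q = 3 of N = 11).
Normalized shortfalls: (12000−2200)/12000 = 0.8167; (12000−7000)/12000 = 0.4167; (12000−9800)/12000 = 0.1833.
Squared: 0.6669; 0.1736; 0.0336.
Sum = 0.874167; P₂ = 0.874167 / 11 = 0.0795.

0.0795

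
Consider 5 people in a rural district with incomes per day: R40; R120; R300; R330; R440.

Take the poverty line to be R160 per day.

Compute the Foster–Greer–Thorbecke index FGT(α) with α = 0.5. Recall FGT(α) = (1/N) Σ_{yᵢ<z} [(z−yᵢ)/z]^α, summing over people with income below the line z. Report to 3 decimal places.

0.273

Below the line: R40, R120 (q = 2 of N = 5).
Normalized shortfalls: (160−40)/160 = 0.7500; (160−120)/160 = 0.2500.
Raised to α = 0.5: 0.86603; 0.50000.
Sum = 1.366025; FGT(0.5) = 1.366025 / 5 = 0.273.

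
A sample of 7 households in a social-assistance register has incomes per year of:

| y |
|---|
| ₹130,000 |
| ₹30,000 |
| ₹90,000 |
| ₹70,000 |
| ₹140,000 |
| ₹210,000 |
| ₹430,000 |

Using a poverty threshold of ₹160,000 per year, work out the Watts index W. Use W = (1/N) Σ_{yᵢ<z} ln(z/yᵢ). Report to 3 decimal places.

Below z: ₹30,000, ₹70,000, ₹90,000, ₹130,000, ₹140,000 (q = 5 of N = 7).
Log gaps: ln(160000/30000) = 1.6740; ln(160000/70000) = 0.8267; ln(160000/90000) = 0.5754; ln(160000/130000) = 0.2076; ln(160000/140000) = 0.1335.
W = 3.417190 / 7 = 0.488.

0.488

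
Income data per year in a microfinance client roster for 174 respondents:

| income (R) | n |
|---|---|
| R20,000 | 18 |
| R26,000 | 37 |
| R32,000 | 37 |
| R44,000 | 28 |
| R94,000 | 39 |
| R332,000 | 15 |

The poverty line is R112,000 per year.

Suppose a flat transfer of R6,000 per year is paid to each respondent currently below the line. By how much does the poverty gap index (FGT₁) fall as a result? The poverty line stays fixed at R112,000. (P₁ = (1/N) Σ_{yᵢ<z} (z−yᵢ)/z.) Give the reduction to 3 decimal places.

Before: below the line — 18×R20,000, 37×R26,000, 37×R32,000, 28×R44,000, 39×R94,000; poverty gap index (FGT₁) = 0.53387.
After the R6,000 transfer: below the line — 18×R26,000, 37×R32,000, 37×R38,000, 28×R50,000, 39×R100,000; poverty gap index (FGT₁) = 0.48491.
Reduction = 0.53387 − 0.48491 = 0.049.

0.049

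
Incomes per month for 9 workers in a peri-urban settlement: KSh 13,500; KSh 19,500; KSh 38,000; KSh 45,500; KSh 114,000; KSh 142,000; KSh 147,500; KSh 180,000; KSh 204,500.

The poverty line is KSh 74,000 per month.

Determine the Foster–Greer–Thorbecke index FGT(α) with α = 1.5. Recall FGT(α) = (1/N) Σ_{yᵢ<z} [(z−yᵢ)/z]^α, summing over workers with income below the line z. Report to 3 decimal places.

0.217

Incomes under z: KSh 13,500, KSh 19,500, KSh 38,000, KSh 45,500 (q = 4 of N = 9).
Gap ratios (z−y)/z: (74000−13500)/74000 = 0.8176; (74000−19500)/74000 = 0.7365; (74000−38000)/74000 = 0.4865; (74000−45500)/74000 = 0.3851.
Raised to α = 1.5: 0.73924; 0.63204; 0.33932; 0.23901.
Sum = 1.949613; FGT(1.5) = 1.949613 / 9 = 0.217.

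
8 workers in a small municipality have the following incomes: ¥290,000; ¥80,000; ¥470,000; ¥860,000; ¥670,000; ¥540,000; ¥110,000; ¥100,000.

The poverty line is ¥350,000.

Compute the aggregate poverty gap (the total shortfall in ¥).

¥820,000

Below the line: ¥80,000, ¥100,000, ¥110,000, ¥290,000 (q = 4 of N = 8).
Individual gaps: 350000−80000 = 270000; 350000−100000 = 250000; 350000−110000 = 240000; 350000−290000 = 60000.
Aggregate gap = ¥820,000.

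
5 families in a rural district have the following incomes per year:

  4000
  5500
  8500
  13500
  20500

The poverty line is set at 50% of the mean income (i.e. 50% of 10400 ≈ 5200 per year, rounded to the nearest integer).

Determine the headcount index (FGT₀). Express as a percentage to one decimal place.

20.0%

1 of the 5 families have income below 5200.
H = 1/5 = 20.0%.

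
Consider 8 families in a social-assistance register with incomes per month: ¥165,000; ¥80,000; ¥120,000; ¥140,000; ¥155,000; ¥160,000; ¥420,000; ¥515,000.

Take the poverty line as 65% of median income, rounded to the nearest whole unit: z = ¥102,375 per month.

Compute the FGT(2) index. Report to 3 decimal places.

0.006

Below z: ¥80,000 (q = 1 of N = 8).
Shortfall ratios: (102375−80000)/102375 = 0.2186.
Squared: 0.0478.
Sum = 0.047768; P₂ = 0.047768 / 8 = 0.006.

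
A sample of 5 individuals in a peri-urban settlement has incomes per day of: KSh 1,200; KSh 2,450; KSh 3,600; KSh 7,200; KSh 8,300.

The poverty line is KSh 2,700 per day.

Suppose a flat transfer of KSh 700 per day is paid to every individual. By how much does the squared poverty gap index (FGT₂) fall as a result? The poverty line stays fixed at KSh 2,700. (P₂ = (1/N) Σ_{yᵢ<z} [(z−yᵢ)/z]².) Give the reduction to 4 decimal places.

Before: below the line — KSh 1,200, KSh 2,450; squared poverty gap index (FGT₂) = 0.063443.
After the KSh 700 transfer: below the line — KSh 1,900; squared poverty gap index (FGT₂) = 0.017558.
Reduction = 0.063443 − 0.017558 = 0.0459.

0.0459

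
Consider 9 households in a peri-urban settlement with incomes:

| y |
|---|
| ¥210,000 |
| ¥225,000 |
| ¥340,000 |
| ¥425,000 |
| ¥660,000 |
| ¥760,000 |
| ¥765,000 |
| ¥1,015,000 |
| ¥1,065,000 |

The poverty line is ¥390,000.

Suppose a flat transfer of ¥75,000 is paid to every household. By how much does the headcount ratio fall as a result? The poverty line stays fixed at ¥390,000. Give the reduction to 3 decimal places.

0.111

Before: below the line — ¥210,000, ¥225,000, ¥340,000; headcount ratio = 0.33333.
After the ¥75,000 transfer: below the line — ¥285,000, ¥300,000; headcount ratio = 0.22222.
Reduction = 0.33333 − 0.22222 = 0.111.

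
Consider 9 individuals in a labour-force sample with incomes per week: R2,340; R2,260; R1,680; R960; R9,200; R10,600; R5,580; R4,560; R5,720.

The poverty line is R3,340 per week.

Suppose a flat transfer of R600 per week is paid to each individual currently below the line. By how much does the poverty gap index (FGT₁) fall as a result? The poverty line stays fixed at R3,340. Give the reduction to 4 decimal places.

Before: below the line — R960, R1,680, R2,260, R2,340; poverty gap index (FGT₁) = 0.203593.
After the R600 transfer: below the line — R1,560, R2,280, R2,860, R2,940; poverty gap index (FGT₁) = 0.123752.
Reduction = 0.203593 − 0.123752 = 0.0798.

0.0798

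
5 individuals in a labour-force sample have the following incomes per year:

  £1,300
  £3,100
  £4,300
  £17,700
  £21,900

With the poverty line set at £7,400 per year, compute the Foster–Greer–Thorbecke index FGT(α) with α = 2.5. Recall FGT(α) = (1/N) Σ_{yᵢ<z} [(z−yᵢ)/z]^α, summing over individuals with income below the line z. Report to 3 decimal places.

0.198

Below the line: £1,300, £3,100, £4,300 (q = 3 of N = 5).
Relative gaps: (7400−1300)/7400 = 0.8243; (7400−3100)/7400 = 0.5811; (7400−4300)/7400 = 0.4189.
Raised to α = 2.5: 0.61694; 0.25739; 0.11359.
Sum = 0.987919; FGT(2.5) = 0.987919 / 5 = 0.198.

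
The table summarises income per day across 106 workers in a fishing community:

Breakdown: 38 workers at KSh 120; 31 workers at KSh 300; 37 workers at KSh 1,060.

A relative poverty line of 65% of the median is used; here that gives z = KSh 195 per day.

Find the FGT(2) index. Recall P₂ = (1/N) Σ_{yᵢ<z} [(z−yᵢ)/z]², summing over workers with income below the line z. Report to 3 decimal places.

0.053

Incomes under z: 38×KSh 120 (q = 38 of N = 106).
Relative gaps: (195−120)/195 = 0.3846 (×38).
Squared: 0.1479 (×38).
Sum = 5.621302; P₂ = 5.621302 / 106 = 0.053.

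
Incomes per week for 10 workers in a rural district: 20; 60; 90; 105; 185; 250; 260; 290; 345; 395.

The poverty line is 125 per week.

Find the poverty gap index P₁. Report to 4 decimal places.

0.1800

Below the line: 20, 60, 90, 105 (q = 4 of N = 10).
Shortfall ratios: (125−20)/125 = 0.8400; (125−60)/125 = 0.5200; (125−90)/125 = 0.2800; (125−105)/125 = 0.1600.
Σ = 1.800000. Dividing by the full population N = 10 gives P₁ = 0.1800.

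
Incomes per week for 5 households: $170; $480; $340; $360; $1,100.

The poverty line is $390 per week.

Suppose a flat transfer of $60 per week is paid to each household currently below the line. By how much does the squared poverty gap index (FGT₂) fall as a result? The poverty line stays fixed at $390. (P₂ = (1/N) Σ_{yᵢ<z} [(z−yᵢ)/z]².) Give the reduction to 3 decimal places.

0.034

Before: below the line — $170, $340, $360; squared poverty gap index (FGT₂) = 0.06811.
After the $60 transfer: below the line — $230; squared poverty gap index (FGT₂) = 0.03366.
Reduction = 0.06811 − 0.03366 = 0.034.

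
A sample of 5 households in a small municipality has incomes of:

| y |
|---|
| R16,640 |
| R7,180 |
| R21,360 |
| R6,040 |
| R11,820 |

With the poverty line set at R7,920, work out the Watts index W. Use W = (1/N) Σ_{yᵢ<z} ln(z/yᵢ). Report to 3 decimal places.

0.074

Below z: R6,040, R7,180 (q = 2 of N = 5).
Log gaps: ln(7920/6040) = 0.2710; ln(7920/7180) = 0.0981.
W = 0.369079 / 5 = 0.074.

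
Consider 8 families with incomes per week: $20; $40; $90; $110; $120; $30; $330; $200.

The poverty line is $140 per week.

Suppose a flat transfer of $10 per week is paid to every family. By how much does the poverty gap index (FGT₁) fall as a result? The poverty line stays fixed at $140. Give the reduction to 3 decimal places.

0.054

Before: below the line — $20, $30, $40, $90, $110, $120; poverty gap index (FGT₁) = 0.38393.
After the $10 transfer: below the line — $30, $40, $50, $100, $120, $130; poverty gap index (FGT₁) = 0.33036.
Reduction = 0.38393 − 0.33036 = 0.054.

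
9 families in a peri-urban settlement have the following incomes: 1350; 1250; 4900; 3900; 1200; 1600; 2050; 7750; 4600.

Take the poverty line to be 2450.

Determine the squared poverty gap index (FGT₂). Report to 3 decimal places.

Below z: 1200, 1250, 1350, 1600, 2050 (q = 5 of N = 9).
Normalized shortfalls: (2450−1200)/2450 = 0.5102; (2450−1250)/2450 = 0.4898; (2450−1350)/2450 = 0.4490; (2450−1600)/2450 = 0.3469; (2450−2050)/2450 = 0.1633.
Squared: 0.2603; 0.2399; 0.2016; 0.1204; 0.0267.
Sum = 0.848813; P₂ = 0.848813 / 9 = 0.094.

0.094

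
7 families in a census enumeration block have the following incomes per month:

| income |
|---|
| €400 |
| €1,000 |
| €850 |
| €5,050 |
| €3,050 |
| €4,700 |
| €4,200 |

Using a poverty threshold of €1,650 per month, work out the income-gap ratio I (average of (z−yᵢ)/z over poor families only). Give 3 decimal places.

0.545

Below the line: €400, €850, €1,000 (q = 3 of N = 7).
Shortfall ratios (z−y)/z: 0.7576, 0.4848, 0.3939; sum = 1.636364.
I averages over the q = 3 poor units only: 1.636364 / 3 = 0.545.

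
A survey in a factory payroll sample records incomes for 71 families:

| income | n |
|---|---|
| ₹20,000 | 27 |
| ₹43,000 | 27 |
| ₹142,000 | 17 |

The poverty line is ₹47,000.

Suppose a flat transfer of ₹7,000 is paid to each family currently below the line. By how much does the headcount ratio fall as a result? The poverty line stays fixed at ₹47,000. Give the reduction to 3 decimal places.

0.380

Before: below the line — 27×₹20,000, 27×₹43,000; headcount ratio = 0.76056.
After the ₹7,000 transfer: below the line — 27×₹27,000; headcount ratio = 0.38028.
Reduction = 0.76056 − 0.38028 = 0.380.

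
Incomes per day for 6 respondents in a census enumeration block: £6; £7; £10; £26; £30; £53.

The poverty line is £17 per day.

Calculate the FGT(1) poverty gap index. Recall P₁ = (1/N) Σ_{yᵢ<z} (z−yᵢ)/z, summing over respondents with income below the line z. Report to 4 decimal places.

Below the line: £6, £7, £10 (q = 3 of N = 6).
Gap ratios (z−y)/z: (17−6)/17 = 0.6471; (17−7)/17 = 0.5882; (17−10)/17 = 0.4118.
Sum of shortfalls = 1.647059; P₁ averages over all N: 1.647059 / 6 = 0.2745.

0.2745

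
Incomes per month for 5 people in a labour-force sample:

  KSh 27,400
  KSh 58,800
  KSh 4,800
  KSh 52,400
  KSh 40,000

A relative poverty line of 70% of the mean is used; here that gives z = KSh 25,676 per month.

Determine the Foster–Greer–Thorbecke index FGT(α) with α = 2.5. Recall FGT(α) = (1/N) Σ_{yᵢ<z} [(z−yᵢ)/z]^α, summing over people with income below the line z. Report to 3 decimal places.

0.119

Incomes under z: KSh 4,800 (q = 1 of N = 5).
Shortfall ratios: (25676−4800)/25676 = 0.8131.
Raised to α = 2.5: 0.59607.
Sum = 0.596073; FGT(2.5) = 0.596073 / 5 = 0.119.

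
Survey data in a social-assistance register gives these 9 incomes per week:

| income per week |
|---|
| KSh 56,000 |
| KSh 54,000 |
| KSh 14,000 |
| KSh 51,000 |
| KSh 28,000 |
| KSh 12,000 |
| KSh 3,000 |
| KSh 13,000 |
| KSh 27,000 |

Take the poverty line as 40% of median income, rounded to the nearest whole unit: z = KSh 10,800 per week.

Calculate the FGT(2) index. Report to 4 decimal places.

Incomes under z: KSh 3,000 (q = 1 of N = 9).
Shortfall ratios: (10800−3000)/10800 = 0.7222.
Squared: 0.5216.
Sum = 0.521605; P₂ = 0.521605 / 9 = 0.0580.

0.0580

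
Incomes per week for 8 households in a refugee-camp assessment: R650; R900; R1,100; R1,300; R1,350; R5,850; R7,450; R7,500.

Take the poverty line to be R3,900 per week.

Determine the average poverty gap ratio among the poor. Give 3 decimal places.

0.728

Incomes under z: R650, R900, R1,100, R1,300, R1,350 (q = 5 of N = 8).
Shortfall ratios (z−y)/z: 0.8333, 0.7692, 0.7179, 0.6667, 0.6538; sum = 3.641026.
I averages over the q = 5 poor units only: 3.641026 / 5 = 0.728.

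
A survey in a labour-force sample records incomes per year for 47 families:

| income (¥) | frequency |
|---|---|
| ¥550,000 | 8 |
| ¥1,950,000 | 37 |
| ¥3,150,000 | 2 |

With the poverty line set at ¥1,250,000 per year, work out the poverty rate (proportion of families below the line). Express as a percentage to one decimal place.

17.0%

8 of the 47 families have income below ¥1,250,000.
H = 8/47 = 17.0%.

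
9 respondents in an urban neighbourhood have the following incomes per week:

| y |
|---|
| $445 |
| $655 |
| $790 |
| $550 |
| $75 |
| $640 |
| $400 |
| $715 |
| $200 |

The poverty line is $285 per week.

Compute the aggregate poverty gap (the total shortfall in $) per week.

$295

Below z: $75, $200 (q = 2 of N = 9).
Individual gaps: 285−75 = 210; 285−200 = 85.
Aggregate gap = $295.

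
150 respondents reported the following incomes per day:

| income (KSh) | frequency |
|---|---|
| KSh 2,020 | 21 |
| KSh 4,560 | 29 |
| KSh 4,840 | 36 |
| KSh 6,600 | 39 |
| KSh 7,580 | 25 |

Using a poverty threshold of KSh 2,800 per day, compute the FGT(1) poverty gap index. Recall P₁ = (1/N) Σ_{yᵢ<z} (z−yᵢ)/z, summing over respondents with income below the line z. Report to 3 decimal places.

Incomes under z: 21×KSh 2,020 (q = 21 of N = 150).
Shortfall ratios: (2800−2020)/2800 = 0.2786 (×21).
Σ = 5.850000. Dividing by the full population N = 150 gives P₁ = 0.039.

0.039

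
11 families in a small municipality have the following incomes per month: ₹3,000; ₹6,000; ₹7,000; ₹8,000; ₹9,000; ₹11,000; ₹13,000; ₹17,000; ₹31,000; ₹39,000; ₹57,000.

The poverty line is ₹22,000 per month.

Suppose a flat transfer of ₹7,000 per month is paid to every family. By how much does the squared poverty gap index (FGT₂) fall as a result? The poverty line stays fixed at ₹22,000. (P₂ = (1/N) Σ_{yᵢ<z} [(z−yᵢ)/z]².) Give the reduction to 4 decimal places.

0.1953

Before: below the line — ₹3,000, ₹6,000, ₹7,000, ₹8,000, ₹9,000, ₹11,000, ₹13,000, ₹17,000; squared poverty gap index (FGT₂) = 0.269346.
After the ₹7,000 transfer: below the line — ₹10,000, ₹13,000, ₹14,000, ₹15,000, ₹16,000, ₹18,000, ₹20,000; squared poverty gap index (FGT₂) = 0.074005.
Reduction = 0.269346 − 0.074005 = 0.1953.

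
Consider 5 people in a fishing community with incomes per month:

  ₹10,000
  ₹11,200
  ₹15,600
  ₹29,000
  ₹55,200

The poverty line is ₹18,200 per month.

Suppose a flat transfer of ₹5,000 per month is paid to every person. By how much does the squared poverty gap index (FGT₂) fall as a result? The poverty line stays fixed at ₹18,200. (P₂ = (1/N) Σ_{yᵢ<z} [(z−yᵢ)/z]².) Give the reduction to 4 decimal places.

0.0657

Before: below the line — ₹10,000, ₹11,200, ₹15,600; squared poverty gap index (FGT₂) = 0.074266.
After the ₹5,000 transfer: below the line — ₹15,000, ₹16,200; squared poverty gap index (FGT₂) = 0.008598.
Reduction = 0.074266 − 0.008598 = 0.0657.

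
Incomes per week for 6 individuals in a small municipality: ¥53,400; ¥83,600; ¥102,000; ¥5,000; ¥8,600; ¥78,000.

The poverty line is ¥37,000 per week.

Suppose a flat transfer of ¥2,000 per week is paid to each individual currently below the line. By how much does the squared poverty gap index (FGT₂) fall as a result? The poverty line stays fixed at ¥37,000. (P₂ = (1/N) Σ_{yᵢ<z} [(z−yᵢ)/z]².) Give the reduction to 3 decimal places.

Before: below the line — ¥5,000, ¥8,600; squared poverty gap index (FGT₂) = 0.22286.
After the ¥2,000 transfer: below the line — ¥7,000, ¥10,600; squared poverty gap index (FGT₂) = 0.19442.
Reduction = 0.22286 − 0.19442 = 0.028.

0.028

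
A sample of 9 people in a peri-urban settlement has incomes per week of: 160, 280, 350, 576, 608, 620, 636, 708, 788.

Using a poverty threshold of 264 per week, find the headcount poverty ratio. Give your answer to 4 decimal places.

1 of the 9 people have income below 264.
H = 1/9 = 0.1111.

0.1111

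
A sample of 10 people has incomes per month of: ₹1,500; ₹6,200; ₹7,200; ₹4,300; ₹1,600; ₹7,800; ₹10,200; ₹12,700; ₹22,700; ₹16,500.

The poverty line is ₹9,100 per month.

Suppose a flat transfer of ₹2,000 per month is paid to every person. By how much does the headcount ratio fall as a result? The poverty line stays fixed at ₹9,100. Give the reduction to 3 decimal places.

Before: below the line — ₹1,500, ₹1,600, ₹4,300, ₹6,200, ₹7,200, ₹7,800; headcount ratio = 0.60000.
After the ₹2,000 transfer: below the line — ₹3,500, ₹3,600, ₹6,300, ₹8,200; headcount ratio = 0.40000.
Reduction = 0.60000 − 0.40000 = 0.200.

0.200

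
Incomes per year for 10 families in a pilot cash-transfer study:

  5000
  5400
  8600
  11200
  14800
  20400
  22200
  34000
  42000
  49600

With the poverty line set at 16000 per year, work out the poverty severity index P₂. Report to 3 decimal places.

Incomes under z: 5000, 5400, 8600, 11200, 14800 (q = 5 of N = 10).
Relative gaps: (16000−5000)/16000 = 0.6875; (16000−5400)/16000 = 0.6625; (16000−8600)/16000 = 0.4625; (16000−11200)/16000 = 0.3000; (16000−14800)/16000 = 0.0750.
Squared: 0.4727; 0.4389; 0.2139; 0.0900; 0.0056.
Sum = 1.221094; P₂ = 1.221094 / 10 = 0.122.

0.122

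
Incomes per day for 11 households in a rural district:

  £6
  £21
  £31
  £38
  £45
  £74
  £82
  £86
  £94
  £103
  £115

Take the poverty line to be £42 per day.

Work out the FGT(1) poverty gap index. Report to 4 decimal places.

0.1558

Incomes under z: £6, £21, £31, £38 (q = 4 of N = 11).
Relative gaps: (42−6)/42 = 0.8571; (42−21)/42 = 0.5000; (42−31)/42 = 0.2619; (42−38)/42 = 0.0952.
Sum of shortfalls = 1.714286; P₁ averages over all N: 1.714286 / 11 = 0.1558.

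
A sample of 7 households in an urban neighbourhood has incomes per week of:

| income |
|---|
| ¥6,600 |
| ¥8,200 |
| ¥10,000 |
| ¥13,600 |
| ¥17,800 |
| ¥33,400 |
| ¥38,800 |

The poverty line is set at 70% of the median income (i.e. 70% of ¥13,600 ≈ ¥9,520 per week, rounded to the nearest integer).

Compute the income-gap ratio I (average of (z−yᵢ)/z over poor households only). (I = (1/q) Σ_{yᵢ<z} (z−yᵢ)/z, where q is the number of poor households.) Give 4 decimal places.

0.2227

Poor units: ¥6,600, ¥8,200 (q = 2 of N = 7).
Shortfall ratios (z−y)/z: 0.3067, 0.1387; sum = 0.445378.
I averages over the q = 2 poor units only: 0.445378 / 2 = 0.2227.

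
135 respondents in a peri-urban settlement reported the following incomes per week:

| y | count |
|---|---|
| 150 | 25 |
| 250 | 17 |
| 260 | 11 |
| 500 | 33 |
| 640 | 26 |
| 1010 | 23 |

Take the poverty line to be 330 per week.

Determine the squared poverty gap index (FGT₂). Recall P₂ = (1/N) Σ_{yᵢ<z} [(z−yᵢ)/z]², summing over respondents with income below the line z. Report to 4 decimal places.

Poor units: 25×150, 17×250, 11×260 (q = 53 of N = 135).
Gap ratios (z−y)/z: (330−150)/330 = 0.5455 (×25); (330−250)/330 = 0.2424 (×17); (330−260)/330 = 0.2121 (×11).
Squared: 0.2975 (×25); 0.0588 (×17); 0.0450 (×11).
Sum = 8.932048; P₂ = 8.932048 / 135 = 0.0662.

0.0662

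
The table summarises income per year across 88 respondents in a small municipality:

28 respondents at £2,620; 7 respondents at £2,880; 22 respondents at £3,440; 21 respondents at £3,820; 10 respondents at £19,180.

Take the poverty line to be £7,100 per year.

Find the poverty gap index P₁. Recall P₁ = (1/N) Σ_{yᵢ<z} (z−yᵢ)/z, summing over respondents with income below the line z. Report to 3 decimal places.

Below z: 28×£2,620, 7×£2,880, 22×£3,440, 21×£3,820 (q = 78 of N = 88).
Shortfall ratios: (7100−2620)/7100 = 0.6310 (×28); (7100−2880)/7100 = 0.5944 (×7); (7100−3440)/7100 = 0.5155 (×22); (7100−3820)/7100 = 0.4620 (×21).
Σ = 42.870423. Dividing by the full population N = 88 gives P₁ = 0.487.

0.487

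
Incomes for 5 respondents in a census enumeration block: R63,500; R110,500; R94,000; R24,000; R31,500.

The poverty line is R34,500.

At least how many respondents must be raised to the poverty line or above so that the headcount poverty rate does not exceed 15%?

2

2 of the 5 respondents are poor, so H = 2/5 = 0.400.
A headcount ratio of at most 15% allows at most ⌊0.15 × 5⌋ = 0 poor respondents.
So at least 2 − 0 = 2 must be lifted.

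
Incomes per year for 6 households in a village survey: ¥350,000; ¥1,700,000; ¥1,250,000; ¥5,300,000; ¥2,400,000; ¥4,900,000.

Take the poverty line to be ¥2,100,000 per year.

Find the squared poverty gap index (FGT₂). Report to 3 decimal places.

Poor units: ¥350,000, ¥1,250,000, ¥1,700,000 (q = 3 of N = 6).
Normalized shortfalls: (2100000−350000)/2100000 = 0.8333; (2100000−1250000)/2100000 = 0.4048; (2100000−1700000)/2100000 = 0.1905.
Squared: 0.6944; 0.1638; 0.0363.
Sum = 0.894558; P₂ = 0.894558 / 6 = 0.149.

0.149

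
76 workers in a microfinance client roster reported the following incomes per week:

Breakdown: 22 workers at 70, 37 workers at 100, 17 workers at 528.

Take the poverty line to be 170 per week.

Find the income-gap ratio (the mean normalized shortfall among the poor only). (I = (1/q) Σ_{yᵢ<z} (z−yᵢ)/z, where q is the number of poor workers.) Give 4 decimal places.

Incomes under z: 22×70, 37×100 (q = 59 of N = 76).
Relative gaps: 0.5882 (×22), 0.4118 (×37); sum = 28.176471.
The income-gap ratio divides by q (the poor only): 28.176471 / 59 = 0.4776.

0.4776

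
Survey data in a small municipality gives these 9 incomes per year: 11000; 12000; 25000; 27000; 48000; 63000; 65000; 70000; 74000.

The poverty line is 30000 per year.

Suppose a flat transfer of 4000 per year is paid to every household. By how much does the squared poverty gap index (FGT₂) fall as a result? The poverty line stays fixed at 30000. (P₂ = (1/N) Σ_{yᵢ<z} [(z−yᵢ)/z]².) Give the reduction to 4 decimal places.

Before: below the line — 11000, 12000, 25000, 27000; squared poverty gap index (FGT₂) = 0.088765.
After the 4000 transfer: below the line — 15000, 16000, 29000; squared poverty gap index (FGT₂) = 0.052099.
Reduction = 0.088765 − 0.052099 = 0.0367.

0.0367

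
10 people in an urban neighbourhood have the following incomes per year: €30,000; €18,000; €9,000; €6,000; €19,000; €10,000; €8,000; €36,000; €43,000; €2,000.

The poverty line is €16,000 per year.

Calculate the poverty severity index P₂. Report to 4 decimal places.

Below z: €2,000, €6,000, €8,000, €9,000, €10,000 (q = 5 of N = 10).
Shortfall ratios: (16000−2000)/16000 = 0.8750; (16000−6000)/16000 = 0.6250; (16000−8000)/16000 = 0.5000; (16000−9000)/16000 = 0.4375; (16000−10000)/16000 = 0.3750.
Squared: 0.7656; 0.3906; 0.2500; 0.1914; 0.1406.
Sum = 1.738281; P₂ = 1.738281 / 10 = 0.1738.

0.1738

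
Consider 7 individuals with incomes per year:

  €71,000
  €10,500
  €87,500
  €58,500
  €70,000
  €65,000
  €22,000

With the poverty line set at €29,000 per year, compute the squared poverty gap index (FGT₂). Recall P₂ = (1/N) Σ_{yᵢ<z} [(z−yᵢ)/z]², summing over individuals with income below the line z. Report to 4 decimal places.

Incomes under z: €10,500, €22,000 (q = 2 of N = 7).
Relative gaps: (29000−10500)/29000 = 0.6379; (29000−22000)/29000 = 0.2414.
Squared: 0.4070; 0.0583.
Sum = 0.465220; P₂ = 0.465220 / 7 = 0.0665.

0.0665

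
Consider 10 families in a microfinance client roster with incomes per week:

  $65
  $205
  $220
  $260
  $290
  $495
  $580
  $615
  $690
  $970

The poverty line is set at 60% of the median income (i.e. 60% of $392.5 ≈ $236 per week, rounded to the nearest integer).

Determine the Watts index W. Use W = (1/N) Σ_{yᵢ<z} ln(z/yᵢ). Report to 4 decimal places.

0.1500

Incomes under z: $65, $205, $220 (q = 3 of N = 10).
Log shortfalls: ln(236/65) = 1.2894; ln(236/205) = 0.1408; ln(236/220) = 0.0702.
W = 1.500471 / 10 = 0.1500.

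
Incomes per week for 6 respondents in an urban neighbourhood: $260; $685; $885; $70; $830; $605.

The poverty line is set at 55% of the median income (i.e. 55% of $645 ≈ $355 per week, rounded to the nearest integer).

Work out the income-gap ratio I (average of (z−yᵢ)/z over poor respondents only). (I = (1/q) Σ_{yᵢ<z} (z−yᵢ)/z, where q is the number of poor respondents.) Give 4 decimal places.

Below z: $70, $260 (q = 2 of N = 6).
Relative gaps: 0.8028, 0.2676; sum = 1.070423.
The income-gap ratio divides by q (the poor only): 1.070423 / 2 = 0.5352.

0.5352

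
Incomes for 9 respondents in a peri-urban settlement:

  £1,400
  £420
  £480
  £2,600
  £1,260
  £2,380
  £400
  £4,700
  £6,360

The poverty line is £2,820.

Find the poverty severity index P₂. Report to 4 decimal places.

Below z: £400, £420, £480, £1,260, £1,400, £2,380, £2,600 (q = 7 of N = 9).
Gap ratios (z−y)/z: (2820−400)/2820 = 0.8582; (2820−420)/2820 = 0.8511; (2820−480)/2820 = 0.8298; (2820−1260)/2820 = 0.5532; (2820−1400)/2820 = 0.5035; (2820−2380)/2820 = 0.1560; (2820−2600)/2820 = 0.0780.
Squared: 0.7364; 0.7243; 0.6885; 0.3060; 0.2536; 0.0243; 0.0061.
Sum = 2.739299; P₂ = 2.739299 / 9 = 0.3044.

0.3044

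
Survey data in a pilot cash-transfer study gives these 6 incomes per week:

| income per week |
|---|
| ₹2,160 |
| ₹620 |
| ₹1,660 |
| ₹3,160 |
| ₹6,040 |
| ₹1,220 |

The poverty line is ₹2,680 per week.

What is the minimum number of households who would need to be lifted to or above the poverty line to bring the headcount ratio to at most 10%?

Currently q = 4 of N = 6 are below the line (H = 0.667).
A headcount ratio of at most 10% allows at most ⌊0.10 × 6⌋ = 0 poor households.
So at least 4 − 0 = 4 must be lifted.

4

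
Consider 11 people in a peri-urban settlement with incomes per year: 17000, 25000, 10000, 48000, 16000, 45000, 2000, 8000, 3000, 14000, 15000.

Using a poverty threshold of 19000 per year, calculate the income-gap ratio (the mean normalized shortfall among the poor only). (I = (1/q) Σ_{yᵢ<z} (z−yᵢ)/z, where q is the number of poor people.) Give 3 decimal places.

0.441

Incomes under z: 2000, 3000, 8000, 10000, 14000, 15000, 16000, 17000 (q = 8 of N = 11).
Relative gaps: 0.8947, 0.8421, 0.5789, 0.4737, 0.2632, 0.2105, 0.1579, 0.1053; sum = 3.526316.
I averages over the q = 8 poor units only: 3.526316 / 8 = 0.441.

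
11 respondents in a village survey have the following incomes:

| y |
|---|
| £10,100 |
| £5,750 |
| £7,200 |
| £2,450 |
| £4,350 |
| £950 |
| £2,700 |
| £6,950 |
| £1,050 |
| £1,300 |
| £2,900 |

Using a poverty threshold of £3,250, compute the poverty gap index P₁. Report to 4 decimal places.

0.2280

Below z: £950, £1,050, £1,300, £2,450, £2,700, £2,900 (q = 6 of N = 11).
Shortfall ratios: (3250−950)/3250 = 0.7077; (3250−1050)/3250 = 0.6769; (3250−1300)/3250 = 0.6000; (3250−2450)/3250 = 0.2462; (3250−2700)/3250 = 0.1692; (3250−2900)/3250 = 0.1077.
Sum of shortfalls = 2.507692; P₁ averages over all N: 2.507692 / 11 = 0.2280.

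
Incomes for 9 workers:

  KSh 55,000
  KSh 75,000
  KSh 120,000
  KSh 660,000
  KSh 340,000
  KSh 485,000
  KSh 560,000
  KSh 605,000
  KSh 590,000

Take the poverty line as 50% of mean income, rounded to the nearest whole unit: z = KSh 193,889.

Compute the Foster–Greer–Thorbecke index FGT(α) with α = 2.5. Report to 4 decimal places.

0.0909

Below z: KSh 55,000, KSh 75,000, KSh 120,000 (q = 3 of N = 9).
Shortfall ratios: (193889−55000)/193889 = 0.7163; (193889−75000)/193889 = 0.6132; (193889−120000)/193889 = 0.3811.
Raised to α = 2.5: 0.43430; 0.29442; 0.08965.
Sum = 0.818373; FGT(2.5) = 0.818373 / 9 = 0.0909.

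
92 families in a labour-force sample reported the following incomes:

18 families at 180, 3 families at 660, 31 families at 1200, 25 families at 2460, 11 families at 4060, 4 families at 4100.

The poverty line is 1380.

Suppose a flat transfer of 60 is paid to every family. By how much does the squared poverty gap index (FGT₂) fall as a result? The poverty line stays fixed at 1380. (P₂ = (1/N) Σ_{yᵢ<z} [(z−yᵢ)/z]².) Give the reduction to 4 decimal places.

0.0190

Before: below the line — 18×180, 3×660, 31×1200; squared poverty gap index (FGT₂) = 0.162550.
After the 60 transfer: below the line — 18×240, 3×720, 31×1260; squared poverty gap index (FGT₂) = 0.143523.
Reduction = 0.162550 − 0.143523 = 0.0190.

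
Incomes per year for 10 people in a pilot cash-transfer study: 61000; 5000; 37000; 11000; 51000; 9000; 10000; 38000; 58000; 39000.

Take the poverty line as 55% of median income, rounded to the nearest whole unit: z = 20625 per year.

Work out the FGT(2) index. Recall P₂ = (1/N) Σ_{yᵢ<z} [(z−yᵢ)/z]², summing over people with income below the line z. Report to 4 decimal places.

0.1375

Incomes under z: 5000, 9000, 10000, 11000 (q = 4 of N = 10).
Gap ratios (z−y)/z: (20625−5000)/20625 = 0.7576; (20625−9000)/20625 = 0.5636; (20625−10000)/20625 = 0.5152; (20625−11000)/20625 = 0.4667.
Squared: 0.5739; 0.3177; 0.2654; 0.2178.
Sum = 1.374766; P₂ = 1.374766 / 10 = 0.1375.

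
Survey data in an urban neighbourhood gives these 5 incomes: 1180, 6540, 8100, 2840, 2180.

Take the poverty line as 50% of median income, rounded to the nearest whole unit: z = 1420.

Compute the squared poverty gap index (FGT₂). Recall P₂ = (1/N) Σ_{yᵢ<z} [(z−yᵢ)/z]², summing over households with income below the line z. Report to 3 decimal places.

0.006

Below the line: 1180 (q = 1 of N = 5).
Relative gaps: (1420−1180)/1420 = 0.1690.
Squared: 0.0286.
Sum = 0.028566; P₂ = 0.028566 / 5 = 0.006.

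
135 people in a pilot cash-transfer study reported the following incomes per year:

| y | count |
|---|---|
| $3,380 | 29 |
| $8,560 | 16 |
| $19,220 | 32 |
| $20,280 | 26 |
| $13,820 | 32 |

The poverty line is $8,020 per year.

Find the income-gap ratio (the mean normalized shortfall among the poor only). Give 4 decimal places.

0.5786

Below the line: 29×$3,380 (q = 29 of N = 135).
Relative gaps: 0.5786 (×29); sum = 16.778055.
I averages over the q = 29 poor units only: 16.778055 / 29 = 0.5786.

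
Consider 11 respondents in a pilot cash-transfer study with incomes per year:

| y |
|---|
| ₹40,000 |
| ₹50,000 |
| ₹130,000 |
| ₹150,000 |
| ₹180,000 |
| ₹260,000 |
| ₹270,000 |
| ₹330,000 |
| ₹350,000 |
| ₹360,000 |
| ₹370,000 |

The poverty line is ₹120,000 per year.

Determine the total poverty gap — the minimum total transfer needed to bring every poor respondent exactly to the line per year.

₹150,000

Below z: ₹40,000, ₹50,000 (q = 2 of N = 11).
Individual gaps: 120000−40000 = 80000; 120000−50000 = 70000.
Aggregate gap = ₹150,000.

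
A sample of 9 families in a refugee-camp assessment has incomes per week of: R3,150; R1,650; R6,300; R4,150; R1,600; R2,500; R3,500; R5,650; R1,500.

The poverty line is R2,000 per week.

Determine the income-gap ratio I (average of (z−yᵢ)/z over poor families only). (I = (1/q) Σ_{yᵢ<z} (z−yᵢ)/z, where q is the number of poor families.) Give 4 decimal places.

0.2083

Incomes under z: R1,500, R1,600, R1,650 (q = 3 of N = 9).
Relative gaps: 0.2500, 0.2000, 0.1750; sum = 0.625000.
I averages over the q = 3 poor units only: 0.625000 / 3 = 0.2083.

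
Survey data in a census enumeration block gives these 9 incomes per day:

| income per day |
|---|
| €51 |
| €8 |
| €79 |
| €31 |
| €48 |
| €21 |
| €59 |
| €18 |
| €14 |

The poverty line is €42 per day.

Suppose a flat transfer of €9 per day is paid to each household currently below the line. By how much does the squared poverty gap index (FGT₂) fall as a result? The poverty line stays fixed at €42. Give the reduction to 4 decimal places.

0.1083

Before: below the line — €8, €14, €18, €21, €31; squared poverty gap index (FGT₂) = 0.193878.
After the €9 transfer: below the line — €17, €23, €27, €30, €40; squared poverty gap index (FGT₂) = 0.085601.
Reduction = 0.193878 − 0.085601 = 0.1083.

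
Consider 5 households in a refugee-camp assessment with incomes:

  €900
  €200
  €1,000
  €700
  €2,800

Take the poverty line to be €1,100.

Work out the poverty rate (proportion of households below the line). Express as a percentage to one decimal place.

4 of the 5 households have income below €1,100.
H = 4/5 = 80.0%.

80.0%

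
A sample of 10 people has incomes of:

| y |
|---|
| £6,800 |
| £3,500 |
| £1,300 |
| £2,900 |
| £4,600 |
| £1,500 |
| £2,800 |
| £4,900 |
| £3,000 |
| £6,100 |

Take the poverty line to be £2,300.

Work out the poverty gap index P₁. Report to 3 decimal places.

Below z: £1,300, £1,500 (q = 2 of N = 10).
Normalized shortfalls: (2300−1300)/2300 = 0.4348; (2300−1500)/2300 = 0.3478.
Sum of shortfalls = 0.782609; P₁ averages over all N: 0.782609 / 10 = 0.078.

0.078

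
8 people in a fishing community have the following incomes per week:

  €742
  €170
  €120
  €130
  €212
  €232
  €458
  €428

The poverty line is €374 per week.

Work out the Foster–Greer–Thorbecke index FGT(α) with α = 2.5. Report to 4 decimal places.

0.1445

Below the line: €120, €130, €170, €212, €232 (q = 5 of N = 8).
Normalized shortfalls: (374−120)/374 = 0.6791; (374−130)/374 = 0.6524; (374−170)/374 = 0.5455; (374−212)/374 = 0.4332; (374−232)/374 = 0.3797.
Raised to α = 2.5: 0.38011; 0.34379; 0.21973; 0.12348; 0.08883.
Sum = 1.155942; FGT(2.5) = 1.155942 / 8 = 0.1445.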